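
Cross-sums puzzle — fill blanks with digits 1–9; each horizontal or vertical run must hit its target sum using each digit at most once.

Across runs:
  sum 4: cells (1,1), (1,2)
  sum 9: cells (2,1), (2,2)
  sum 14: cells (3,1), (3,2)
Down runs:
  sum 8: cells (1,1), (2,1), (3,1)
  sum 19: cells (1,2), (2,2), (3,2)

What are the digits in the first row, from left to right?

4 in 2 cells must be {1,3}.
The 4 across and the 19 down share only 3, so (1,2) = 3.
Given what's placed, (2,2) must be 7 to fit the 9 across and 19 down.
(3,1) = 5: only digit in both the 14-across and 8-down candidate sets.
(3,2) = 14 − 5 = 9 completes the 14 across.
(1,1) = 4 − 3 = 1 completes the 4 across.
(2,1) = 9 − 7 = 2 completes the 9 across.

1 3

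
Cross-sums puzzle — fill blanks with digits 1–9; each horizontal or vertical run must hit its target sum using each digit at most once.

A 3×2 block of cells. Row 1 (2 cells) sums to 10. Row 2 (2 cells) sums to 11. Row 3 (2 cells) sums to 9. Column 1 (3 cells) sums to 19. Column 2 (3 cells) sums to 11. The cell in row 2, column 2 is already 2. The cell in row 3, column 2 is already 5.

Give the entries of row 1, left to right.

(1,2) = 11 − 7 = 4 completes the 11 down.
(2,1) = 11 − 2 = 9 completes the 11 across.
(3,1) = 9 − 5 = 4 completes the 9 across.
(1,1) = 10 − 4 = 6 completes the 10 across.

6, 4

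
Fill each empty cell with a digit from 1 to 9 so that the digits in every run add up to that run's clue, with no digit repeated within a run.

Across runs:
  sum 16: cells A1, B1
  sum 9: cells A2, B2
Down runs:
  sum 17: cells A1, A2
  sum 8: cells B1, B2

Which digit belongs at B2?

1

16 in 2 cells must be {7,9}; 17 in 2 cells must be {8,9}.
The 16 across and the 17 down share only 9, so A1 = 9.
B1 = 16 − 9 = 7 completes the 16 across.
A2 = 17 − 9 = 8 completes the 17 down.
B2 = 9 − 8 = 1 completes the 9 across.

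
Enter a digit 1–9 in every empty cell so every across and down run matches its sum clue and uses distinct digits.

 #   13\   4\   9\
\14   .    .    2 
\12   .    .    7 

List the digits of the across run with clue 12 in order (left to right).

4 in 2 cells must be {1,3}.
R1C2 = 3: the only remaining digit allowed by both the 14 across and the 4 down.
Given what's placed, R2C1 must be 4 to fit the 12 across and 13 down.
R2C2 = 12 − 11 = 1 completes the 12 across.
R1C1 = 14 − 5 = 9 completes the 14 across.

4 1 7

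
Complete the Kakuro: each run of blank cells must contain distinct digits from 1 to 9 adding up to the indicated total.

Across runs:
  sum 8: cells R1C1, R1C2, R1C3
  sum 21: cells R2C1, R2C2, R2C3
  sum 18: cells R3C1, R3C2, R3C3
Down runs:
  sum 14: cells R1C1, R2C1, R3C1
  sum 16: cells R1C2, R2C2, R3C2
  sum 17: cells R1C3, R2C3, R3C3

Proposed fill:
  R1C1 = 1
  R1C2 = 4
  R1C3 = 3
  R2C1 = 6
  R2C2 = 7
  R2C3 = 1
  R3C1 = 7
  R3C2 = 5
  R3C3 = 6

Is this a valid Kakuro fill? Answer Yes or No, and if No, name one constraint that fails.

No — the down run R1C3–R3C3 sums to 10, not 17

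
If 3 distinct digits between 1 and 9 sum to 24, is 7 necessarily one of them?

Yes

The only way to make 24 from 3 distinct digits is {7,8,9}, which contains 7.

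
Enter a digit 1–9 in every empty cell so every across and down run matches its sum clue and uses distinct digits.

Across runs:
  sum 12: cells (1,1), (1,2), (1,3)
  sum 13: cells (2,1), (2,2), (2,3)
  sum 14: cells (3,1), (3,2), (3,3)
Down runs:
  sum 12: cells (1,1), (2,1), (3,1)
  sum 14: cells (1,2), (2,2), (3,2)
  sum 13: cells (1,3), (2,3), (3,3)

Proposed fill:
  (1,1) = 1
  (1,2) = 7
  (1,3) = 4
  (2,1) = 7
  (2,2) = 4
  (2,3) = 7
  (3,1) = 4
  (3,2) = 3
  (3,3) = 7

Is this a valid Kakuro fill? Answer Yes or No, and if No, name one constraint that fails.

No — the across run (2,1)–(2,3) sums to 18, not 13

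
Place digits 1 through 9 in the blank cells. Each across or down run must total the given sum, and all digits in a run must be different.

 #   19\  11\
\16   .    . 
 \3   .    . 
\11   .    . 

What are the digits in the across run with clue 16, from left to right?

9, 7

16 in 2 cells must be {7,9}; 3 in 2 cells must be {1,2}.
The 16 across and the 11 down share only 7, so R1C2 = 7.
The 3 across and the 19 down share only 2, so R2C1 = 2.
R2C2 = 3 − 2 = 1 completes the 3 across.
R3C2 = 11 − 8 = 3 completes the 11 down.
R1C1 = 16 − 7 = 9 completes the 16 across.
R3C1 = 11 − 3 = 8 completes the 11 across.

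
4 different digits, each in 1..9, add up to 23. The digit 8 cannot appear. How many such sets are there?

4

4 distinct digits from 1–9 sum between 10 and 30.
Dropping sets that contain 8.
Enumerating: {1,6,7,9}, {2,5,7,9}, {3,4,7,9}, {3,5,6,9}.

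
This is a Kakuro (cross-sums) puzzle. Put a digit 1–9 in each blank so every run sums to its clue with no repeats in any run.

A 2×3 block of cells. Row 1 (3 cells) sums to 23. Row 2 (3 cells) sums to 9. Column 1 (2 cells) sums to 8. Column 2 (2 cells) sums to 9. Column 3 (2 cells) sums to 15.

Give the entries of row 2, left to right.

2 1 6

23 in 3 cells must be {6,8,9}.
The 23 across and the 8 down share only 6, so (1,1) = 6.
Given what's placed, (1,2) must be 8 to fit the 23 across and 9 down.
(1,3) = 23 − 14 = 9 completes the 23 across.
(2,1) = 8 − 6 = 2 completes the 8 down.
(2,2) = 9 − 8 = 1 completes the 9 down.
(2,3) = 9 − 3 = 6 completes the 9 across.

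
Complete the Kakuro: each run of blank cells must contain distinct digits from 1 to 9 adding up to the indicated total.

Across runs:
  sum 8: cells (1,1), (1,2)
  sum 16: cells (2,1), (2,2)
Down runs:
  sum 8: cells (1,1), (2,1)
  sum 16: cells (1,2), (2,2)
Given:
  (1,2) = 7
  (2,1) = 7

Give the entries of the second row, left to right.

7 9

16 in 2 cells must be {7,9}.
(1,1) = 8 − 7 = 1 completes the 8 across.
(2,2) = 16 − 7 = 9 completes the 16 across.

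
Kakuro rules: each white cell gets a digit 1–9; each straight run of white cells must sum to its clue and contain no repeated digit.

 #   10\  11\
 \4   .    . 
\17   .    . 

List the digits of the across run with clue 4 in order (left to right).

4 in 2 cells must be {1,3}; 17 in 2 cells must be {8,9}.
The 4 across and the 11 down share only 3, so R1C2 = 3.
R2C2 = 11 − 3 = 8 completes the 11 down.
R1C1 = 4 − 3 = 1 completes the 4 across.
R2C1 = 17 − 8 = 9 completes the 17 across.

1, 3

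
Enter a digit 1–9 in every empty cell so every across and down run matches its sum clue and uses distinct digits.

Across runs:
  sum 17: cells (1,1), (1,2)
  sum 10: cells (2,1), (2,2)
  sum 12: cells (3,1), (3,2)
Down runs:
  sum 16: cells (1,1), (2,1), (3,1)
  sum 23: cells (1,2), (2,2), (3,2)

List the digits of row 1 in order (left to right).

17 in 2 cells must be {8,9}; 23 in 3 cells must be {6,8,9}.
Nothing is forced directly, so branch on (1,1), whose candidates are 8 or 9. If (1,1) = 8: that forces (1,2) = 9, (3,2) = 8, (2,2) = 6, after which (3,1) would have to be in {4} for the 12 across but in {1,2,3,5,6,7} for the 16 down — contradiction. So (1,1) = 9.
(1,2) = 17 − 9 = 8 completes the 17 across.
Given what's placed, (3,2) must be 9 to fit the 12 across and 23 down.
(2,2) = 23 − 17 = 6 completes the 23 down.
(3,1) = 12 − 9 = 3 completes the 12 across.
(2,1) = 10 − 6 = 4 completes the 10 across.

9 8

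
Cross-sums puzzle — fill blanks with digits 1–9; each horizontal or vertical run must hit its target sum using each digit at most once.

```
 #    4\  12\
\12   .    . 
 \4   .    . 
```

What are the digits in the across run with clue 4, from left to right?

4 in 2 cells must be {1,3}.
The 12 across and the 4 down share only 3, so R1C1 = 3.
R1C2 = 12 − 3 = 9 completes the 12 across.
R2C1 = 4 − 3 = 1 completes the 4 down.
R2C2 = 4 − 1 = 3 completes the 4 across.

1, 3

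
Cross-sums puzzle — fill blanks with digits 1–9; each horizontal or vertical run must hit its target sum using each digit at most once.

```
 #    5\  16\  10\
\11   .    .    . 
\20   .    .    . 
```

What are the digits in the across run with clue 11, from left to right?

16 in 2 cells must be {7,9}.
The 11 across and the 16 down share only 7, so R1C2 = 7.
R2C2 = 16 − 7 = 9 completes the 16 down.
Nothing is forced directly, so branch on R2C1, whose candidates are 3 or 4. If R2C1 = 3: then R1C1 would have to be in {1,3} for the 11 across but in {2} for the 5 down — contradiction. So R2C1 = 4.
R1C1 = 5 − 4 = 1 completes the 5 down.
R1C3 = 11 − 8 = 3 completes the 11 across.
R2C3 = 20 − 13 = 7 completes the 20 across.

1 7 3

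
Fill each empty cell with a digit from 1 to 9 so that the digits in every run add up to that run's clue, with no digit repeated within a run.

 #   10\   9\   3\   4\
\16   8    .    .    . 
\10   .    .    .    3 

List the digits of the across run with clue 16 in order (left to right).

10 in 4 cells must be {1,2,3,4}; 3 in 2 cells must be {1,2}; 4 in 2 cells must be {1,3}.
R1C4 = 4 − 3 = 1 completes the 4 down.
R2C1 = 10 − 8 = 2 completes the 10 down.
Given what's placed, R2C3 must be 1 to fit the 10 across and 3 down.
R1C3 = 3 − 1 = 2 completes the 3 down.
R2C2 = 10 − 6 = 4 completes the 10 across.
R1C2 = 16 − 11 = 5 completes the 16 across.

8 5 2 1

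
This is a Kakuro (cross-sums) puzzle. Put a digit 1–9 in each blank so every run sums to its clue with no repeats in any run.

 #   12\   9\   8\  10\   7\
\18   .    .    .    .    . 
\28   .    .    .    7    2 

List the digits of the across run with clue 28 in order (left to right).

R1C4 = 10 − 7 = 3 completes the 10 down.
R1C5 = 7 − 2 = 5 completes the 7 down.
R1C1 = 7: the only remaining digit allowed by both the 18 across and the 12 down.
R2C1 = 12 − 7 = 5 completes the 12 down.
R2C3 = 6: the only remaining digit allowed by both the 28 across and the 8 down.
R1C3 = 8 − 6 = 2 completes the 8 down.
R2C2 = 28 − 20 = 8 completes the 28 across.
R1C2 = 18 − 17 = 1 completes the 18 across.

5 8 6 7 2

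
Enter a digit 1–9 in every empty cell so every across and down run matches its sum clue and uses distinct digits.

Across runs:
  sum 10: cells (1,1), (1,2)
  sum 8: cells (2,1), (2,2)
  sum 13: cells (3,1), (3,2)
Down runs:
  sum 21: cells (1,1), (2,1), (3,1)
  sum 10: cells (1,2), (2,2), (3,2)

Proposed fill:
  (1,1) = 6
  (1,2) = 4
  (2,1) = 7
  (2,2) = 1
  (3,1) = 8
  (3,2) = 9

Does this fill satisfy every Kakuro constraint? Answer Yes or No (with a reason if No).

No — the across run (3,1)–(3,2) sums to 17, not 13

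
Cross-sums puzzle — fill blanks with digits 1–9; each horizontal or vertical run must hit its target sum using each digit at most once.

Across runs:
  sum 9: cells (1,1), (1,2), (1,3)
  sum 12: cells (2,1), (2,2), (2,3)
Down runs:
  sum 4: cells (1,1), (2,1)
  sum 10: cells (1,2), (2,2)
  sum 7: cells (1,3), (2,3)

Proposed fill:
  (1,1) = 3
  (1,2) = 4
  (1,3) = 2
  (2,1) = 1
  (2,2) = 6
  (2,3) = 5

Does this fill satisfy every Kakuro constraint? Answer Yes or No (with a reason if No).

Yes

Across: 3+4+2=9; 1+6+5=12. Down: 3+1=4; 4+6=10; 2+5=7. No digit repeats within any run.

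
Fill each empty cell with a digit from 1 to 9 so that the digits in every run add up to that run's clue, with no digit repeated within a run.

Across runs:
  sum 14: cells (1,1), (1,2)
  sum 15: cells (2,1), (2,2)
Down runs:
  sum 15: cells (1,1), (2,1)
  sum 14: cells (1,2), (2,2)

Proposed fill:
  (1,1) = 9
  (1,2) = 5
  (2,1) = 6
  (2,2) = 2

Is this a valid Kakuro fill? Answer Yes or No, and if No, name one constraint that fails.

No — the across run (2,1)–(2,2) sums to 8, not 15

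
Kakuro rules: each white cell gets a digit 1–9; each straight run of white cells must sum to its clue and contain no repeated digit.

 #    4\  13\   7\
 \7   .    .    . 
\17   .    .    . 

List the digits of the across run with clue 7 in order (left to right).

1 4 2

7 in 3 cells must be {1,2,4}; 4 in 2 cells must be {1,3}.
The 7 across and the 4 down share only 1, so R1C1 = 1.
Given what's placed, R1C2 must be 4 to fit the 7 across and 13 down.
R1C3 = 7 − 5 = 2 completes the 7 across.
R2C1 = 4 − 1 = 3 completes the 4 down.
R2C2 = 13 − 4 = 9 completes the 13 down.
R2C3 = 17 − 12 = 5 completes the 17 across.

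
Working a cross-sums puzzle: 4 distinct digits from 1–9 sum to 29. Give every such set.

{5,7,8,9}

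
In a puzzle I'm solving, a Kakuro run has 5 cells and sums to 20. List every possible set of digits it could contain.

5 distinct digits from 1–9 sum between 15 and 35.

{1,2,3,5,9}; {1,2,3,6,8}; {1,2,4,5,8}; {1,2,4,6,7}; {1,3,4,5,7}; {2,3,4,5,6}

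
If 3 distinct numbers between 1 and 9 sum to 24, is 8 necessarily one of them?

The only way to make 24 from 3 distinct digits is {7,8,9}, which contains 8.

Yes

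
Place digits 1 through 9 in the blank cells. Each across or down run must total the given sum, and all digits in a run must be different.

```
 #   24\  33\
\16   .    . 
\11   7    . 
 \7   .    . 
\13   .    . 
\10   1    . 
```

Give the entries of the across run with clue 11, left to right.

7, 4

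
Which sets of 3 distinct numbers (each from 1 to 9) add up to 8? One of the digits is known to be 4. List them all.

{1,3,4}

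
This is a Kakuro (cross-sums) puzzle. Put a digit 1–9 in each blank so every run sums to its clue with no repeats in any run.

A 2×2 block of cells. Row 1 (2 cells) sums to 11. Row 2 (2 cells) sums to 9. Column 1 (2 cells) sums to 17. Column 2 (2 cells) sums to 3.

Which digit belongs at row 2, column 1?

8

17 in 2 cells must be {8,9}; 3 in 2 cells must be {1,2}.
The 11 across and the 3 down share only 2, so (1,2) = 2.
The 9 across and the 17 down share only 8, so (2,1) = 8.
(2,2) = 9 − 8 = 1 completes the 9 across.
(1,1) = 11 − 2 = 9 completes the 11 across.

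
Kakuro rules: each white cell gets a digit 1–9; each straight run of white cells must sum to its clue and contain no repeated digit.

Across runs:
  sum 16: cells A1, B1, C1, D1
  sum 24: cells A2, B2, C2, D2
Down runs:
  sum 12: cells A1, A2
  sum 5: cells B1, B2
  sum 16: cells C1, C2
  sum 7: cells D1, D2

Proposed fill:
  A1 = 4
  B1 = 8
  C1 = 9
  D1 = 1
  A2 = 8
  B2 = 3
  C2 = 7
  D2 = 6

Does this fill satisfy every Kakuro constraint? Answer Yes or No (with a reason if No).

No — the across run A1–D1 sums to 22, not 16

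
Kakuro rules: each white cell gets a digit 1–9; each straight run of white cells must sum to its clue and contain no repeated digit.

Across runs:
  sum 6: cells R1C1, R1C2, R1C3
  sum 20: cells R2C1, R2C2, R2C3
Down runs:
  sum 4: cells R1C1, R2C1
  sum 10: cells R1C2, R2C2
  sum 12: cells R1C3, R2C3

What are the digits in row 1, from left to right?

1 2 3

6 in 3 cells must be {1,2,3}; 4 in 2 cells must be {1,3}.
The 6 across and the 12 down share only 3, so R1C3 = 3.
The 20 across and the 4 down share only 3, so R2C1 = 3.
R2C3 = 12 − 3 = 9 completes the 12 down.
R1C1 = 4 − 3 = 1 completes the 4 down.
R1C2 = 6 − 4 = 2 completes the 6 across.
R2C2 = 20 − 12 = 8 completes the 20 across.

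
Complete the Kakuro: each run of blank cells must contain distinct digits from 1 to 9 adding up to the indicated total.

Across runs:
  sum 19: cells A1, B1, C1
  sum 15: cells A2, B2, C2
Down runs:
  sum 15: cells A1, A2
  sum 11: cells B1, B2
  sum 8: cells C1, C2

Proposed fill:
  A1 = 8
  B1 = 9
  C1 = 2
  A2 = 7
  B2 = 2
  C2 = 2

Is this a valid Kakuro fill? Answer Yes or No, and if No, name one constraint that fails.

No — the down run C1–C2 sums to 4, not 8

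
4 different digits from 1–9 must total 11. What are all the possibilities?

4 distinct digits from 1–9 sum between 10 and 30.
Only one set works: {1,2,3,5}.

{1,2,3,5}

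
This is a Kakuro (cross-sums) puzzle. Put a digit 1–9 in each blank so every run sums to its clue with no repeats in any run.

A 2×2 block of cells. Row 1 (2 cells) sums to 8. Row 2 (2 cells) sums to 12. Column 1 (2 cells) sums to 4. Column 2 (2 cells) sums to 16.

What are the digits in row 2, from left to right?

3 9

4 in 2 cells must be {1,3}; 16 in 2 cells must be {7,9}.
The 8 across and the 16 down share only 7, so (1,2) = 7.
The 12 across and the 4 down share only 3, so (2,1) = 3.
(2,2) = 12 − 3 = 9 completes the 12 across.
(1,1) = 8 − 7 = 1 completes the 8 across.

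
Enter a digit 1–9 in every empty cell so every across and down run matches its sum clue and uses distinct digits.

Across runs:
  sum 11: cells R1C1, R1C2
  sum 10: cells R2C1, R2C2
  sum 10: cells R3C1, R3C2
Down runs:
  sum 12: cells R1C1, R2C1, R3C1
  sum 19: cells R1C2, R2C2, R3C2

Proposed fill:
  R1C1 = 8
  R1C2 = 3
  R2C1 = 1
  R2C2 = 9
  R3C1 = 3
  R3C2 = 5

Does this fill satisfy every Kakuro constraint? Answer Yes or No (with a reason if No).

No — the down run R1C2–R3C2 sums to 17, not 19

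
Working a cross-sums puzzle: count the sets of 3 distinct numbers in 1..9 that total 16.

3 distinct digits from 1–9 sum between 6 and 24.

8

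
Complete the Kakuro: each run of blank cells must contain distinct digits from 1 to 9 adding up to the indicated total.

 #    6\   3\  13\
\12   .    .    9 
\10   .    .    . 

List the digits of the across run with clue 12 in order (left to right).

1 2 9

3 in 2 cells must be {1,2}.
R2C3 = 13 − 9 = 4 completes the 13 down.
Given what's placed, R2C2 must be 1 to fit the 10 across and 3 down.
R1C2 = 3 − 1 = 2 completes the 3 down.
R2C1 = 10 − 5 = 5 completes the 10 across.
R1C1 = 12 − 11 = 1 completes the 12 across.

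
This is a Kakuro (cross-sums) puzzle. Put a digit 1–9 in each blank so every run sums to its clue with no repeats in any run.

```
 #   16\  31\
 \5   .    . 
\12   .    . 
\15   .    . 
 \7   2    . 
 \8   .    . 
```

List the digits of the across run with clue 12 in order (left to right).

16 in 5 cells must be {1,2,3,4,6}.
Given what's placed, R3C1 must be 6 to fit the 15 across and 16 down.
R3C2 = 15 − 6 = 9 completes the 15 across.
R4C2 = 7 − 2 = 5 completes the 7 across.
No cell is forced outright now. R2C1 can only be 3 or 4 (the digits allowed by both its 12 across and its 16 down). If R2C1 = 3: then R2C2 would have to be in {9} for the 12 across but in {2,3,4,6,7,8} for the 31 down — contradiction. So R2C1 = 4.
R2C2 = 12 − 4 = 8 completes the 12 across.

4 8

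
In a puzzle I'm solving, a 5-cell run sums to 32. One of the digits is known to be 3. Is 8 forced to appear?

The only way to make 32 from 5 distinct digits under that restriction is {3,5,7,8,9}, which contains 8.

Yes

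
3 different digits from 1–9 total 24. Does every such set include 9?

The only way to make 24 from 3 distinct digits is {7,8,9}, which contains 9.

Yes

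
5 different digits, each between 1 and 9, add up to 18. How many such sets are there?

3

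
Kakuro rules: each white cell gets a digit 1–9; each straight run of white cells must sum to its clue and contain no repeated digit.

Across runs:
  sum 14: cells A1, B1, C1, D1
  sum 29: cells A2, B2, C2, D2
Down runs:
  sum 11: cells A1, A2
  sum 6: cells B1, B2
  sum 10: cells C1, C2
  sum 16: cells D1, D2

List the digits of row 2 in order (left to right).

7 5 8 9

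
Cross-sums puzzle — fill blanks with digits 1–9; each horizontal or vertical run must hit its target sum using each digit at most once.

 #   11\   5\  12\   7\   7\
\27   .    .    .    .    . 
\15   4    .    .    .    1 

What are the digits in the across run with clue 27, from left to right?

7, 3, 9, 2, 6

15 in 5 cells must be {1,2,3,4,5}.
R1C1 = 11 − 4 = 7 completes the 11 down.
R1C5 = 7 − 1 = 6 completes the 7 down.
No cell is forced outright now. R2C3 can only be 3 or 5 (the digits allowed by both its 15 across and its 12 down). If R2C3 = 5: then R1C3 would have to be in {1,2,3,4,5,8,9} for the 27 across but in {7} for the 12 down — contradiction. So R2C3 = 3.
R1C3 = 12 − 3 = 9 completes the 12 down.
R2C2 = 2: the only remaining digit allowed by both the 15 across and the 5 down.
R2C4 = 15 − 10 = 5 completes the 15 across.
R1C2 = 5 − 2 = 3 completes the 5 down.
R1C4 = 27 − 25 = 2 completes the 27 across.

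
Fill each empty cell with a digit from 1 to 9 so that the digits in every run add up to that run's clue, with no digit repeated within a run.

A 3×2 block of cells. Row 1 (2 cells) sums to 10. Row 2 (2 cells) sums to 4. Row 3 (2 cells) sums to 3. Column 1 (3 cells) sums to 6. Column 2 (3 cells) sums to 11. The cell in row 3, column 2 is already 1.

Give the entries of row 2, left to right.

1 3

4 in 2 cells must be {1,3}; 3 in 2 cells must be {1,2}; 6 in 3 cells must be {1,2,3}.
(2,2) = 3: the only remaining digit allowed by both the 4 across and the 11 down.
(3,1) = 3 − 1 = 2 completes the 3 across.
(1,2) = 11 − 4 = 7 completes the 11 down.
(2,1) = 4 − 3 = 1 completes the 4 across.
(1,1) = 10 − 7 = 3 completes the 10 across.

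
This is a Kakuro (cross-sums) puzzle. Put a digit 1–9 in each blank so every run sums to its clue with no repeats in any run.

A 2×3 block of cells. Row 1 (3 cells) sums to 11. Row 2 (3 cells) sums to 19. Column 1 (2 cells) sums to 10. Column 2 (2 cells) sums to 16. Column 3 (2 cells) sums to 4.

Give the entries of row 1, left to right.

3, 7, 1

16 in 2 cells must be {7,9}; 4 in 2 cells must be {1,3}.
The 11 across and the 16 down share only 7, so (1,2) = 7.
(2,2) = 16 − 7 = 9 completes the 16 down.
Given what's placed, (2,3) must be 3 to fit the 19 across and 4 down.
(1,3) = 4 − 3 = 1 completes the 4 down.
(2,1) = 19 − 12 = 7 completes the 19 across.
(1,1) = 11 − 8 = 3 completes the 11 across.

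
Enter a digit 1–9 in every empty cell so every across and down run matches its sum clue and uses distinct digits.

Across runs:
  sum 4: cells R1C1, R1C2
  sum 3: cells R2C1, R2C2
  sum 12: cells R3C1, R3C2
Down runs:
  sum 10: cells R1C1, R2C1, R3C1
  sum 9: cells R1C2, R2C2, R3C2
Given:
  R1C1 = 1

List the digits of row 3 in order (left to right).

4 in 2 cells must be {1,3}; 3 in 2 cells must be {1,2}.
R1C2 = 4 − 1 = 3 completes the 4 across.
Given what's placed, R2C1 must be 2 to fit the 3 across and 10 down.
R2C2 = 3 − 2 = 1 completes the 3 across.
R3C1 = 10 − 3 = 7 completes the 10 down.
R3C2 = 12 − 7 = 5 completes the 12 across.

7 5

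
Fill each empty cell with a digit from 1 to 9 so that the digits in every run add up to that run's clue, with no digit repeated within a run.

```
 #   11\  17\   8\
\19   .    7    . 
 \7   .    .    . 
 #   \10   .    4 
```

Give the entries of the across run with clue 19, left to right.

9 7 3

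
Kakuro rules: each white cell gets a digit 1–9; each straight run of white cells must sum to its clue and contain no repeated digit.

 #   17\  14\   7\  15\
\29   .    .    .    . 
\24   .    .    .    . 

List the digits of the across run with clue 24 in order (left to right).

9, 5, 2, 8

29 in 4 cells must be {5,7,8,9}; 17 in 2 cells must be {8,9}.
Only 5 fits R1C3 under both its across sum 29 and down sum 7.
R2C3 = 7 − 5 = 2 completes the 7 down.
Nothing is forced directly, so branch on R1C1, whose candidates are 8 or 9. If R1C1 = 9: that forces R1C2 = 8, R1C4 = 7, R2C1 = 8, after which R2C2 would have to be in {5,9} for the 24 across but in {6} for the 14 down — contradiction. So R1C1 = 8.
R1C2 = 9: the only remaining digit allowed by both the 29 across and the 14 down.
R1C4 = 29 − 22 = 7 completes the 29 across.
R2C1 = 17 − 8 = 9 completes the 17 down.
R2C2 = 14 − 9 = 5 completes the 14 down.
R2C4 = 24 − 16 = 8 completes the 24 across.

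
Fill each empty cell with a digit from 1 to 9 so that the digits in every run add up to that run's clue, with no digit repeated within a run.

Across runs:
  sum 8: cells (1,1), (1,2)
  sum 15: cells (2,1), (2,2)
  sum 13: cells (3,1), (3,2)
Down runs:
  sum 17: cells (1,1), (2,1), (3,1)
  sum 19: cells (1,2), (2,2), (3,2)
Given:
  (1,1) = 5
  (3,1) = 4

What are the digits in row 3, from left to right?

4, 9

(1,2) = 8 − 5 = 3 completes the 8 across.
(2,1) = 17 − 9 = 8 completes the 17 down.
(2,2) = 15 − 8 = 7 completes the 15 across.
(3,2) = 13 − 4 = 9 completes the 13 across.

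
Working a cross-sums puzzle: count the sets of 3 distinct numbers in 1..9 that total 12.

7

3 distinct digits from 1–9 sum between 6 and 24.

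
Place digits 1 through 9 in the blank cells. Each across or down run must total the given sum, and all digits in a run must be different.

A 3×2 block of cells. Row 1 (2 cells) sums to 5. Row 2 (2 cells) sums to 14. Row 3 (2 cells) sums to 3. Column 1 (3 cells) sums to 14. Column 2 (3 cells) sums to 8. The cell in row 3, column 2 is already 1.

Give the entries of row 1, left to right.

3 in 2 cells must be {1,2}.
(2,2) = 5: the only remaining digit allowed by both the 14 across and the 8 down.
(3,1) = 3 − 1 = 2 completes the 3 across.
(1,2) = 8 − 6 = 2 completes the 8 down.
(2,1) = 14 − 5 = 9 completes the 14 across.
(1,1) = 5 − 2 = 3 completes the 5 across.

3 2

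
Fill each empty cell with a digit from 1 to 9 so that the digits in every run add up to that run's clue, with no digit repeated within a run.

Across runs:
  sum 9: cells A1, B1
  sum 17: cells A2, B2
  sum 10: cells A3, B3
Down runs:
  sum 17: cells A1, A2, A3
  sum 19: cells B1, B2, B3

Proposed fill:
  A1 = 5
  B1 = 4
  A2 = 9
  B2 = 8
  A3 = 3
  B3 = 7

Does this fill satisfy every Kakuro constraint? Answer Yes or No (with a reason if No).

Yes

Across: 5+4=9; 9+8=17; 3+7=10. Down: 5+9+3=17; 4+8+7=19. No digit repeats within any run.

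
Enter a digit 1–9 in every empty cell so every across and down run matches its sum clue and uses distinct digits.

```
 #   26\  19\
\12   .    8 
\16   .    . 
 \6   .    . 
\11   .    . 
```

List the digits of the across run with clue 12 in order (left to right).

4 8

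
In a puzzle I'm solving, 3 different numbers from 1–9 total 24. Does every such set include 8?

Yes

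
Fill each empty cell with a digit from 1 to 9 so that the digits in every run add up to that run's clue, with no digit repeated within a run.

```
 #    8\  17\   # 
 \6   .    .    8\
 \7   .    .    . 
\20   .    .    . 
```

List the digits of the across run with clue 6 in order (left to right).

1 5

7 in 3 cells must be {1,2,4}.
Nothing is forced directly, so branch on R2C3, whose candidates are 1 or 2. If R2C3 = 2: that forces R3C3 = 6, R3C1 = 5, R3C2 = 9, R2C1 = 1, after which R2C2 would have to be in {4} for the 7 across but in {1,2,3,5,6,7} for the 17 down — contradiction. So R2C3 = 1.
R3C3 = 8 − 1 = 7 completes the 8 down.
Nothing is forced directly, so branch on R2C2, whose candidates are 2 or 4. If R2C2 = 2: then R1C2 would have to be in {1,2,4,5} for the 6 across but in {6,7,8,9} for the 17 down — contradiction. So R2C2 = 4.
R1C2 = 5: the only remaining digit allowed by both the 6 across and the 17 down.
R2C1 = 7 − 5 = 2 completes the 7 across.
Given what's placed, R3C1 must be 5 to fit the 20 across and 8 down.
R3C2 = 20 − 12 = 8 completes the 20 across.
R1C1 = 6 − 5 = 1 completes the 6 across.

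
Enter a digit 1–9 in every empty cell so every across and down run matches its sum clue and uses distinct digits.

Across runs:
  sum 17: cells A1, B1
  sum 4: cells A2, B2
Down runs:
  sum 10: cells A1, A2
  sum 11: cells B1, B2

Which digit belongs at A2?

17 in 2 cells must be {8,9}; 4 in 2 cells must be {1,3}.
The 4 across and the 11 down share only 3, so B2 = 3.
B1 = 11 − 3 = 8 completes the 11 down.
A2 = 4 − 3 = 1 completes the 4 across.
A1 = 17 − 8 = 9 completes the 17 across.

1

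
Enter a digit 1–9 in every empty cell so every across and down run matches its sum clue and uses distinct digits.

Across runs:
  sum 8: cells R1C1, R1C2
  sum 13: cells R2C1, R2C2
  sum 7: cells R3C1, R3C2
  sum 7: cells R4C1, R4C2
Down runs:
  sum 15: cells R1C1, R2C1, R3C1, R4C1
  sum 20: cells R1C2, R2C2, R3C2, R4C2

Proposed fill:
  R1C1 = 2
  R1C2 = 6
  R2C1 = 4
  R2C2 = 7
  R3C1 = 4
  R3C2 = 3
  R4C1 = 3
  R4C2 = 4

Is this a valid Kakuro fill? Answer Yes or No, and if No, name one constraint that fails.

No — the down run R1C1–R4C1 sums to 13, not 15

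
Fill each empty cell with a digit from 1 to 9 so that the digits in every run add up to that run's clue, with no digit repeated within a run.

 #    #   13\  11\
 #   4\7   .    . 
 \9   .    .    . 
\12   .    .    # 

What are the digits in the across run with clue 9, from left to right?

1 3 5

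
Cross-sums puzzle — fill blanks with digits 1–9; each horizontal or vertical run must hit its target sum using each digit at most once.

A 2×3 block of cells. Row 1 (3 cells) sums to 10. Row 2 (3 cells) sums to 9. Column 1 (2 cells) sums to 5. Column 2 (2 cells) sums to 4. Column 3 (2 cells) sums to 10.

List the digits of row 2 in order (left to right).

2 3 4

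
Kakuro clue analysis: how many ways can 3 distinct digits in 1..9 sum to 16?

8

3 distinct digits from 1–9 sum between 6 and 24.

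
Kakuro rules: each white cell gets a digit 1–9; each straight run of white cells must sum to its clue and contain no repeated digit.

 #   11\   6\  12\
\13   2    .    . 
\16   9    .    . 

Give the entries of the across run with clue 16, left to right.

9 2 5

Nothing is forced directly, so branch on R1C2, whose candidates are 4 or 5. If R1C2 = 5: then R1C3 would have to be in {6} for the 13 across but in {3,4,5,7,8,9} for the 12 down — contradiction. So R1C2 = 4.
R1C3 = 13 − 6 = 7 completes the 13 across.
R2C2 = 6 − 4 = 2 completes the 6 down.
R2C3 = 16 − 11 = 5 completes the 16 across.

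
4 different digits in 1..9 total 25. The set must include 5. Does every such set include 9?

Yes

Every partition of 25 into 4 distinct digits under that restriction includes 9: {3,5,8,9}, {4,5,7,9}.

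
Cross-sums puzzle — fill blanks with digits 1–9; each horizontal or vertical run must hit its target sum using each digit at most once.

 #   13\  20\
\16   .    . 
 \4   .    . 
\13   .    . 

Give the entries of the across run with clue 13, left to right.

5, 8

16 in 2 cells must be {7,9}; 4 in 2 cells must be {1,3}.
The 4 across and the 20 down share only 3, so R2C2 = 3.
Given what's placed, R1C2 must be 9 to fit the 16 across and 20 down.
R2C1 = 4 − 3 = 1 completes the 4 across.
R3C2 = 20 − 12 = 8 completes the 20 down.
R1C1 = 16 − 9 = 7 completes the 16 across.
R3C1 = 13 − 8 = 5 completes the 13 across.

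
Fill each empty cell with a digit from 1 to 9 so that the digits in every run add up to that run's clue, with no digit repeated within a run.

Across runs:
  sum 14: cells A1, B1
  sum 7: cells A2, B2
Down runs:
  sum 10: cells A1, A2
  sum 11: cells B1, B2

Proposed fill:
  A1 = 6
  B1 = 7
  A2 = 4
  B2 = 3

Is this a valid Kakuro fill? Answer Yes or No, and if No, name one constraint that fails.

No — the across run A1–B1 sums to 13, not 14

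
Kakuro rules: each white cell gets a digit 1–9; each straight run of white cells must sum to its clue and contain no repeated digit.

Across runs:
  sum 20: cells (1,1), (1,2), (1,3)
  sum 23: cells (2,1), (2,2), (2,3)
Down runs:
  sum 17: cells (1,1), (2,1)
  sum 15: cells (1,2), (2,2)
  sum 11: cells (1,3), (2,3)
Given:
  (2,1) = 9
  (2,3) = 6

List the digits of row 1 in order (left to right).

8, 7, 5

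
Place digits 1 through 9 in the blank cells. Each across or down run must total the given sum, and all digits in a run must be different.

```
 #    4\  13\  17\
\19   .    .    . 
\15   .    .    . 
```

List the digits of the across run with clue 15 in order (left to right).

4 in 2 cells must be {1,3}; 17 in 2 cells must be {8,9}.
The 19 across and the 4 down share only 3, so R1C1 = 3.
Given what's placed, R1C3 must be 9 to fit the 19 across and 17 down.
R2C1 = 4 − 3 = 1 completes the 4 down.
R2C3 = 17 − 9 = 8 completes the 17 down.
R1C2 = 19 − 12 = 7 completes the 19 across.
R2C2 = 15 − 9 = 6 completes the 15 across.

1, 6, 8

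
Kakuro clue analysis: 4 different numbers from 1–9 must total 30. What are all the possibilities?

{6,7,8,9}

4 distinct digits from 1–9 sum between 10 and 30.
Only one set works: {6,7,8,9}.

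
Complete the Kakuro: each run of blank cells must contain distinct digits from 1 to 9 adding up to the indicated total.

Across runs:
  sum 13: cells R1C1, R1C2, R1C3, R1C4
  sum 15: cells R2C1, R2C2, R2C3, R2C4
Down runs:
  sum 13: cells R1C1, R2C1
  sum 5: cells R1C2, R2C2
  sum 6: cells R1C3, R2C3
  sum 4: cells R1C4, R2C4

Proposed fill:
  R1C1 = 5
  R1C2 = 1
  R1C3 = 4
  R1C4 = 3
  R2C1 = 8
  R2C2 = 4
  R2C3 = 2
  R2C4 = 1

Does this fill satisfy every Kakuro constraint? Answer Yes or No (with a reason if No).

Across: 5+1+4+3=13; 8+4+2+1=15. Down: 5+8=13; 1+4=5; 4+2=6; 3+1=4. No digit repeats within any run.

Yes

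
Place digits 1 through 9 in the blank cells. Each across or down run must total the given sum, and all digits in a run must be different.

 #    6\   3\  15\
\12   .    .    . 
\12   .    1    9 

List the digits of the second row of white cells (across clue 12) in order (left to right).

2 1 9

3 in 2 cells must be {1,2}.
R1C2 = 3 − 1 = 2 completes the 3 down.
R1C3 = 15 − 9 = 6 completes the 15 down.
R2C1 = 12 − 10 = 2 completes the 12 across.
R1C1 = 12 − 8 = 4 completes the 12 across.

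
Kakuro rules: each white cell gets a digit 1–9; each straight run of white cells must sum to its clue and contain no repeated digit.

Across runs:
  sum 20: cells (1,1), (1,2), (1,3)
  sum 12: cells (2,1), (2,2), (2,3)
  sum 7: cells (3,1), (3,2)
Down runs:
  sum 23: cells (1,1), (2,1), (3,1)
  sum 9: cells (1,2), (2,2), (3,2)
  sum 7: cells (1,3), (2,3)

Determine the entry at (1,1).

23 in 3 cells must be {6,8,9}.
Only 6 fits (3,1) under both its across sum 7 and down sum 23.
(3,2) = 7 − 6 = 1 completes the 7 across.
Nothing is forced directly, so branch on (1,1), whose candidates are 8 or 9. If (1,1) = 8: that forces (2,1) = 9, (2,2) = 2, (2,3) = 1, after which (1,2) would have to be in {3,5,7,9} for the 20 across but in {6} for the 9 down — contradiction. So (1,1) = 9.

9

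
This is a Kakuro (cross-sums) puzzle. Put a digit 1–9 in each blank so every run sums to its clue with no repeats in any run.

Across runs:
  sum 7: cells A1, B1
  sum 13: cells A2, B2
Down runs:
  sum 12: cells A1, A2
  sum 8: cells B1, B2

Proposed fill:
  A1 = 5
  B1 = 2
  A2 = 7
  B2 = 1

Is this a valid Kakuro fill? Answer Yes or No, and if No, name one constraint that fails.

No — the down run B1–B2 sums to 3, not 8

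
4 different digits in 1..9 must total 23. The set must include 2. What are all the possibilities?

4 distinct digits from 1–9 sum between 10 and 30.
Keeping only sets containing 2.

{2,4,8,9}; {2,5,7,9}; {2,6,7,8}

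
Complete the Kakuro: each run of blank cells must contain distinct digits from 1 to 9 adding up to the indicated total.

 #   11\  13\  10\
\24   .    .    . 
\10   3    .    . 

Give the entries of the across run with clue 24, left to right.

24 in 3 cells must be {7,8,9}.
R1C1 = 11 − 3 = 8 completes the 11 down.
Nothing is forced directly, so branch on R2C2, whose candidates are 5 or 6. If R2C2 = 5: then R1C2 would have to be in {7,9} for the 24 across but in {8} for the 13 down — contradiction. So R2C2 = 6.
R1C2 = 13 − 6 = 7 completes the 13 down.
R1C3 = 24 − 15 = 9 completes the 24 across.
R2C3 = 10 − 9 = 1 completes the 10 across.

8, 7, 9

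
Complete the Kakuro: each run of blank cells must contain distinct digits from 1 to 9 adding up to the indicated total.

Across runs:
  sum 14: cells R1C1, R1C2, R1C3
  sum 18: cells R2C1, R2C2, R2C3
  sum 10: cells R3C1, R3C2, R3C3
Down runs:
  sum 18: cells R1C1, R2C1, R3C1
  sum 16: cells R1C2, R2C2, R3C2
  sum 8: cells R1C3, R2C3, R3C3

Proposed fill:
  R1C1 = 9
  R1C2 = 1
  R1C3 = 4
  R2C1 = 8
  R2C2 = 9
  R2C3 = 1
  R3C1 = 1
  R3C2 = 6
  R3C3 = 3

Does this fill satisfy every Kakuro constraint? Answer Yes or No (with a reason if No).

Yes

Across: 9+1+4=14; 8+9+1=18; 1+6+3=10. Down: 9+8+1=18; 1+9+6=16; 4+1+3=8. No digit repeats within any run.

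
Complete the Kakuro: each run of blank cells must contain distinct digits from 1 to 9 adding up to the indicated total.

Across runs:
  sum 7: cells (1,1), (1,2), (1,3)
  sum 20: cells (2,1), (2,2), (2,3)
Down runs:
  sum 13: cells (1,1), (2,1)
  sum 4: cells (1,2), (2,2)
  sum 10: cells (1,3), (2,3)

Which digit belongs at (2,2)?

7 in 3 cells must be {1,2,4}; 4 in 2 cells must be {1,3}.
The 7 across and the 13 down share only 4, so (1,1) = 4.
Given what's placed, (1,2) must be 1 to fit the 7 across and 4 down.
(1,3) = 7 − 5 = 2 completes the 7 across.
(2,1) = 13 − 4 = 9 completes the 13 down.
(2,2) = 4 − 1 = 3 completes the 4 down.
(2,3) = 20 − 12 = 8 completes the 20 across.

3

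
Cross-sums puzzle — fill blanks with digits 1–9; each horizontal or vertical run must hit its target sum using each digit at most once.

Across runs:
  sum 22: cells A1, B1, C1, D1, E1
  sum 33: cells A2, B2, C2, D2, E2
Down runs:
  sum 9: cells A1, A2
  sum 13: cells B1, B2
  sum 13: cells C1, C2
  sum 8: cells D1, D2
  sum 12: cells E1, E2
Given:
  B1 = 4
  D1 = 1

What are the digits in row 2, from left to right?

6 9 8 7 3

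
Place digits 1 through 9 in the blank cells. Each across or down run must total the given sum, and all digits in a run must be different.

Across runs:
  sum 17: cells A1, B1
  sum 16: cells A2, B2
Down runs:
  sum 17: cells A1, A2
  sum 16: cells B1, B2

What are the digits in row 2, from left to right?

17 in 2 cells must be {8,9}; 16 in 2 cells must be {7,9}.
The 17 across and the 16 down share only 9, so B1 = 9.
The 16 across and the 17 down share only 9, so A2 = 9.
B2 = 16 − 9 = 7 completes the 16 across.
A1 = 17 − 9 = 8 completes the 17 across.

9, 7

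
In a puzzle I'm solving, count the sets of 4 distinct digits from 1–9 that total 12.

2

4 distinct digits from 1–9 sum between 10 and 30.
Enumerating: {1,2,3,6}, {1,2,4,5}.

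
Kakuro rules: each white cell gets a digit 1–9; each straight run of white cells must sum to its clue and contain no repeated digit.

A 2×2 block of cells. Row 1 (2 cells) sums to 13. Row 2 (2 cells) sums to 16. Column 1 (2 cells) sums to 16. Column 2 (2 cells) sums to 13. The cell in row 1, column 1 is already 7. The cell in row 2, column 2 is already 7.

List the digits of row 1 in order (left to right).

16 in 2 cells must be {7,9}.
(1,2) = 13 − 7 = 6 completes the 13 across.
(2,1) = 16 − 7 = 9 completes the 16 across.

7 6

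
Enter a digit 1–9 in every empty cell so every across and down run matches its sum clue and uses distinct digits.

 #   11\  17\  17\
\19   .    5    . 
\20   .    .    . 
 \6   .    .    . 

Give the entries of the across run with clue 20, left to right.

4, 9, 7

6 in 3 cells must be {1,2,3}.
Given what's placed, R3C2 must be 3 to fit the 6 across and 17 down.
R2C2 = 17 − 8 = 9 completes the 17 down.
No cell is forced outright now. R3C3 can only be 1 or 2 (the digits allowed by both its 6 across and its 17 down). If R3C3 = 1: then R1C3 would have to be in {6,8} for the 19 across but in {7,9} for the 17 down — contradiction. So R3C3 = 2.
R3C1 = 6 − 5 = 1 completes the 6 across.
Nothing is forced directly, so branch on R1C1, whose candidates are 6 or 8. If R1C1 = 8: that forces R1C3 = 6, after which R2C1 would have to be in {3,4,5,6,7,8} for the 20 across but in {2} for the 11 down — contradiction. So R1C1 = 6.
R1C3 = 19 − 11 = 8 completes the 19 across.
R2C1 = 11 − 7 = 4 completes the 11 down.
R2C3 = 20 − 13 = 7 completes the 20 across.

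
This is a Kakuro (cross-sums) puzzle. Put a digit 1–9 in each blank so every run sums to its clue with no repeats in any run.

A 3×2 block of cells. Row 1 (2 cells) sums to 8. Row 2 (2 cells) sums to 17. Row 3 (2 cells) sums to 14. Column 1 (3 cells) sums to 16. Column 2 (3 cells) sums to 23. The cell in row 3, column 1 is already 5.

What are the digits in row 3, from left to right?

17 in 2 cells must be {8,9}; 23 in 3 cells must be {6,8,9}.
Only 6 fits (1,2) under both its across sum 8 and down sum 23.
(3,2) = 14 − 5 = 9 completes the 14 across.
(1,1) = 8 − 6 = 2 completes the 8 across.
(2,1) = 16 − 7 = 9 completes the 16 down.
(2,2) = 17 − 9 = 8 completes the 17 across.

5, 9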